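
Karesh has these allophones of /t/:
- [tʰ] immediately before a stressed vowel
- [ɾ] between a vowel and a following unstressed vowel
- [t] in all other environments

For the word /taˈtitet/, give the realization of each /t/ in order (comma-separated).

Occurrence 1 (position 1): no conditioning environment matches → elsewhere allophone [t].
Occurrence 2 (position 3): immediately before a stressed vowel → [tʰ].
Occurrence 3 (position 5): between a vowel and an unstressed vowel → [ɾ].
Occurrence 4 (position 7): no conditioning environment matches → elsewhere allophone [t].

[t], [tʰ], [ɾ], [t]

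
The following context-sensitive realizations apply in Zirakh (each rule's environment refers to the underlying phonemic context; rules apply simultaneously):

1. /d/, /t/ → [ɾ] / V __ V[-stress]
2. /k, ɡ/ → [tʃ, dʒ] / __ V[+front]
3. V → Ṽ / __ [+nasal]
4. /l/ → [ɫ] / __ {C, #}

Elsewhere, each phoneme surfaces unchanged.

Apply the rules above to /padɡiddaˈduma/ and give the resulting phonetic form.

[paddʒiddaˈdũma]

/p/ stays [p].
/a/ (between /p/ and /d/) fails the environment for rule 3, so it stays [a].
/d/ — between /a/ and /ɡ/; rule 1 does not apply here → [d].
/ɡ/ — between /d/ and /i/, before a front vowel — surfaces as [dʒ] (rule 2).
/i/ (between /ɡ/ and /d/) is in the target of rule 3 but the environment (before a nasal consonant) is not met → [i].
/d/ (between /i/ and /d/) fails the environment for rule 1, so it stays [d].
/d/ (between /d/ and /a/) is in the target of rule 1 but the environment (between a vowel and a following unstressed vowel) is not met → [d].
/a/ (between /d/ and /d/): rule 3 targets it, but not before a nasal consonant → unchanged [a].
/d/ (between /a/ and /u/): rule 1 targets it, but not between a vowel and a following unstressed vowel → unchanged [d].
/u/ (between /d/ and /m/) occurs before a nasal consonant → [ũ] by rule 3.
/m/ (between /u/ and /a/): no rule targets it → [m].
/a/ (word-final): rule 3 targets it, but not before a nasal consonant → unchanged [a].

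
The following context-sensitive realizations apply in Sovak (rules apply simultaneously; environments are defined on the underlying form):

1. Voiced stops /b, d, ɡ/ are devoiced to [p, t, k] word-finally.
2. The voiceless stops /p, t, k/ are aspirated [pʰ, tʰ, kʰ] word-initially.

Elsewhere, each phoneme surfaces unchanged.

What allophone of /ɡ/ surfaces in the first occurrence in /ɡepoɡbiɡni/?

/ɡ/ (word-initial) fails the environment for rule 1, so it stays [ɡ].

[ɡ]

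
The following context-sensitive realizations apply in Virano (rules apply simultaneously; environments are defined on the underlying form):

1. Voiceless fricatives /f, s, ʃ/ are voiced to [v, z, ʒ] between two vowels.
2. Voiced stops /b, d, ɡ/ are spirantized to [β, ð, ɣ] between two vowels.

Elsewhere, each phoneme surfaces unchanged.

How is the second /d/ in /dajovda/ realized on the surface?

/d/ (between /v/ and /a/) is in the target of rule 2 but the environment (between two vowels) is not met → [d].

[d]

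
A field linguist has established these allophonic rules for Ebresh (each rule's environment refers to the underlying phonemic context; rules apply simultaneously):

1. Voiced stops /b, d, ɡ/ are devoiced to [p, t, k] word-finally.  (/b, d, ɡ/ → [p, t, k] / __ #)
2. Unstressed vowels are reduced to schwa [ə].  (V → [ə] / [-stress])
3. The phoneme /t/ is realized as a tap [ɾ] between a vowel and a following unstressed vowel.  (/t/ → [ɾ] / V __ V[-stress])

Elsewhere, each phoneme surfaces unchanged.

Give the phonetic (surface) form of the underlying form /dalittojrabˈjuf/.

/d/ (word-initial) fails the environment for rule 1, so it stays [d].
/a/ (between /d/ and /l/) occurs in an unstressed syllable → [ə] by rule 2.
/l/ — not in any rule's target class → [l].
/i/ (between /l/ and /t/): in an unstressed syllable, so rule 2 applies → [ə].
/t/ (between /i/ and /t/) fails the environment for rule 3, so it stays [t].
/t/ (between /t/ and /o/) is in the target of rule 3 but the environment (between a vowel and a following unstressed vowel) is not met → [t].
/o/ (between /t/ and /j/): in an unstressed syllable, so rule 2 applies → [ə].
/j/ (between /o/ and /r/): no rule targets it → [j].
/r/ (between /j/ and /a/) is unaffected → [r].
/a/ (between /r/ and /b/) occurs in an unstressed syllable → [ə] by rule 2.
/b/ (between /a/ and /j/) is in the target of rule 1 but the environment (word-finally) is not met → [b].
/j/ — not in any rule's target class → [j].
/u/ (between /j/ and /f/) is in the target of rule 2 but the environment (in an unstressed syllable) is not met → [u].
/f/ (word-final): no rule targets it → [f].

[dələttəjrəbˈjuf]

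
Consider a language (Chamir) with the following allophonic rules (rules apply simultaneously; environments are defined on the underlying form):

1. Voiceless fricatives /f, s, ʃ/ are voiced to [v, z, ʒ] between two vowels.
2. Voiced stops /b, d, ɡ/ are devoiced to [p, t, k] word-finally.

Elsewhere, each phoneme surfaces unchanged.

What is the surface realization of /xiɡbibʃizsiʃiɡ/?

/ɡ/ — between /i/ and /b/; rule 2 does not apply here → [ɡ].
/b/ (between /ɡ/ and /i/) fails the environment for rule 2, so it stays [b].
/b/ (between /i/ and /ʃ/): rule 2 targets it, but not word-finally → unchanged [b].
/ʃ/ — between /b/ and /i/; rule 1 does not apply here → [ʃ].
/s/ (between /z/ and /i/): rule 1 targets it, but not between two vowels → unchanged [s].
/ʃ/ (between /i/ and /i/): between two vowels, so rule 1 applies → [ʒ].
/ɡ/ (word-final): word-finally, so rule 2 applies → [k].

[xiɡbibʃizsiʒik]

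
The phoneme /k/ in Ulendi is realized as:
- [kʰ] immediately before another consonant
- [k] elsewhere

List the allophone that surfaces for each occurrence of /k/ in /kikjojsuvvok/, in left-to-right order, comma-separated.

[k], [kʰ], [k]

Occurrence 1 (position 1): no conditioning environment matches → elsewhere allophone [k].
Occurrence 2 (position 3): immediately before another consonant → [kʰ].
Occurrence 3 (position 12): no conditioning environment matches → elsewhere allophone [k].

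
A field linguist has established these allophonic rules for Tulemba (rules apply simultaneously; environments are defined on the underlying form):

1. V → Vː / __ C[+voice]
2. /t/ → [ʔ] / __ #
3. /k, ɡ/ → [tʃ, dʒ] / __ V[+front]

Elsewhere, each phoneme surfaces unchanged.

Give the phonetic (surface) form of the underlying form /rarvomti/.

[raːrvoːmti]

/r/ (word-initial) is unaffected → [r].
Rule 1 applies to /a/ (between /r/ and /r/: before a voiced consonant) → [aː].
/r/ — not in any rule's target class → [r].
/v/ (between /r/ and /o/) is unaffected → [v].
/o/ (between /v/ and /m/): before a voiced consonant, so rule 1 applies → [oː].
/m/ (between /o/ and /t/): no rule targets it → [m].
/t/ (between /m/ and /i/) fails the environment for rule 2, so it stays [t].
/i/ (word-final) fails the environment for rule 1, so it stays [i].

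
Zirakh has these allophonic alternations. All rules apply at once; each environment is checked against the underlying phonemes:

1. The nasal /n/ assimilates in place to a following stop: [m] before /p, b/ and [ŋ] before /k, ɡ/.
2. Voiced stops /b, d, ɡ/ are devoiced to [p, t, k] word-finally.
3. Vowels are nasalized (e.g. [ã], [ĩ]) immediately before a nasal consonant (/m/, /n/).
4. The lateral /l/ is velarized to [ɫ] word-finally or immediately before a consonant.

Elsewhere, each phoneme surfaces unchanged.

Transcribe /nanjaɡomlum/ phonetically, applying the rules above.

[nãnjaɡõmlũm]

/n/ — word-initial; rule 1 does not apply here → [n].
/a/ — between /n/ and /n/, before a nasal consonant — surfaces as [ã] (rule 3).
/n/ (between /a/ and /j/): rule 1 targets it, but not before a labial or velar stop → unchanged [n].
/a/ (between /j/ and /ɡ/) is in the target of rule 3 but the environment (before a nasal consonant) is not met → [a].
/ɡ/ (between /a/ and /o/) fails the environment for rule 2, so it stays [ɡ].
/o/ meets the environment for rule 3 (before a nasal consonant) → [õ].
/l/ (between /m/ and /u/) is in the target of rule 4 but the environment (word-finally or immediately before a consonant) is not met → [l].
Rule 3 applies to /u/ (between /l/ and /m/: before a nasal consonant) → [ũ].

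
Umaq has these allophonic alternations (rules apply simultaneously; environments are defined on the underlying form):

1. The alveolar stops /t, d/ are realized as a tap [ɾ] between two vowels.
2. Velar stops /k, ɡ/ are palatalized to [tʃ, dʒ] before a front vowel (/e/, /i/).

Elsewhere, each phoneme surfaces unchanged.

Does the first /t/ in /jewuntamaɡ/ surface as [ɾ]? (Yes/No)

/t/ (between /n/ and /a/) is in the target of rule 1 but the environment (between two vowels) is not met → [t].
The actual realization is [t], not [ɾ].

No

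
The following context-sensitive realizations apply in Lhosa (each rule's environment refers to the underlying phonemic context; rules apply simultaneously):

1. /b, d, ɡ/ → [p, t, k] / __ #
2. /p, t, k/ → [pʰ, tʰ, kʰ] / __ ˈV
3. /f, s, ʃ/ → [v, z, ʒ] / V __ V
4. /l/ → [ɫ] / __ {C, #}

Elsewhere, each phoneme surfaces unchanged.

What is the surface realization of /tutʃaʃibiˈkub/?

[tutʃaʒibiˈkʰup]

/t/ (word-initial) fails the environment for rule 2, so it stays [t].
/u/ stays [u].
/t/ (between /u/ and /ʃ/): rule 2 targets it, but not immediately before a stressed vowel → unchanged [t].
/ʃ/ (between /t/ and /a/): rule 3 targets it, but not between two vowels → unchanged [ʃ].
/a/ stays [a].
/ʃ/ — between /a/ and /i/, between two vowels — surfaces as [ʒ] (rule 3).
/i/ (between /ʃ/ and /b/) is unaffected → [i].
/b/ (between /i/ and /i/) fails the environment for rule 1, so it stays [b].
/i/ stays [i].
/k/ meets the environment for rule 2 (immediately before a stressed vowel) → [kʰ].
/u/ stays [u].
Rule 1 applies to /b/ (word-final: word-finally) → [p].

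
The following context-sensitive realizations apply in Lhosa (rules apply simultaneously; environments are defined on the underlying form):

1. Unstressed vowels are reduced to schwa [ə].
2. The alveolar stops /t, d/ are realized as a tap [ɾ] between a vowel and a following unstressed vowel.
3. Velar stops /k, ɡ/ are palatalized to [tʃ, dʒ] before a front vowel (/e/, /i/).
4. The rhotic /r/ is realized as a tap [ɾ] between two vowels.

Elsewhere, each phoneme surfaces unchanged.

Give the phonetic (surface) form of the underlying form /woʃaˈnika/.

/w/ (word-initial) is unaffected → [w].
/o/ — between /w/ and /ʃ/, in an unstressed syllable — surfaces as [ə] (rule 1).
/ʃ/ — not in any rule's target class → [ʃ].
/a/ (between /ʃ/ and /n/) occurs in an unstressed syllable → [ə] by rule 1.
/n/ (between /a/ and /i/) is unaffected → [n].
/i/ (between /n/ and /k/) is in the target of rule 1 but the environment (in an unstressed syllable) is not met → [i].
/k/ (between /i/ and /a/) is in the target of rule 3 but the environment (before a front vowel) is not met → [k].
/a/ meets the environment for rule 1 (in an unstressed syllable) → [ə].

[wəʃəˈnikə]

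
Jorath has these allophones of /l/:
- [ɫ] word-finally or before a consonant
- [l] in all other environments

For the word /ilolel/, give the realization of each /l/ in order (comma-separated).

[l], [l], [ɫ]

Occurrence 1 (position 2): no conditioning environment matches → elsewhere allophone [l].
Occurrence 2 (position 4): no conditioning environment matches → elsewhere allophone [l].
Occurrence 3 (position 6): word-finally or before a consonant → [ɫ].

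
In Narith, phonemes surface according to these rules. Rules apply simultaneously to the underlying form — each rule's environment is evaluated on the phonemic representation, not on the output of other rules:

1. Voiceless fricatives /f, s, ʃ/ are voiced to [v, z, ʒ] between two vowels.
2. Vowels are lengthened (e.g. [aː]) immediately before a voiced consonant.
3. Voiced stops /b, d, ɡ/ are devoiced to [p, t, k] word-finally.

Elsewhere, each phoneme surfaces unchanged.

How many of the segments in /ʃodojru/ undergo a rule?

2

Segments that undergo a rule: /o/ → [oː] (rule 2); /o/ → [oː] (rule 2).
All other segments surface unchanged.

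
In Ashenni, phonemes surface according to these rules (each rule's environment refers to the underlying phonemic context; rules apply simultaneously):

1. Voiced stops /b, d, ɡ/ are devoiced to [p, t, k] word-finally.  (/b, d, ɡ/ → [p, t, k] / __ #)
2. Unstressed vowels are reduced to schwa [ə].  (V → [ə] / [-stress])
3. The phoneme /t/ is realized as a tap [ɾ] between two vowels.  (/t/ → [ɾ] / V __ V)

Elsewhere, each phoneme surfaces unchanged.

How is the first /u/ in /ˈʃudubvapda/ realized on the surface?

[u]

/u/ (between /ʃ/ and /d/) is in the target of rule 2 but the environment (in an unstressed syllable) is not met → [u].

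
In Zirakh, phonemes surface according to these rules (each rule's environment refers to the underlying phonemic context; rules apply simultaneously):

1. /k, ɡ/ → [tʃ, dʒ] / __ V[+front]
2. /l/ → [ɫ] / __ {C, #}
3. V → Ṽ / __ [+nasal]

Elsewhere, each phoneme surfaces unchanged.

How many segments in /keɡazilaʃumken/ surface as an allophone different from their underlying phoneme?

Segments that undergo a rule: /k/ → [tʃ] (rule 1); /u/ → [ũ] (rule 3); /k/ → [tʃ] (rule 1); /e/ → [ẽ] (rule 3).
All other segments surface unchanged.

4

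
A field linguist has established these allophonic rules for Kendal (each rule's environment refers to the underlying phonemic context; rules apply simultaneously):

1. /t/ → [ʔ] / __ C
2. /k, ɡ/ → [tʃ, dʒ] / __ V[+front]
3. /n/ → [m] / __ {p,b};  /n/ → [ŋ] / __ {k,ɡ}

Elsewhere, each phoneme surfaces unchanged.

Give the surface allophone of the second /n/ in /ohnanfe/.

[n]

/n/ (between /a/ and /f/) is in the target of rule 3 but the environment (before a labial or velar stop) is not met → [n].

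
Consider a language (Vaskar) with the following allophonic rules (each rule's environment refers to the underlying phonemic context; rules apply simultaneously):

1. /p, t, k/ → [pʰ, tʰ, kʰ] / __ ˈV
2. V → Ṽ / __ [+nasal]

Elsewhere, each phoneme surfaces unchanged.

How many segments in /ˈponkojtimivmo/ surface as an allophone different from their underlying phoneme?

Segments that undergo a rule: /p/ → [pʰ] (rule 1); /o/ → [õ] (rule 2); /i/ → [ĩ] (rule 2).
All other segments surface unchanged.

3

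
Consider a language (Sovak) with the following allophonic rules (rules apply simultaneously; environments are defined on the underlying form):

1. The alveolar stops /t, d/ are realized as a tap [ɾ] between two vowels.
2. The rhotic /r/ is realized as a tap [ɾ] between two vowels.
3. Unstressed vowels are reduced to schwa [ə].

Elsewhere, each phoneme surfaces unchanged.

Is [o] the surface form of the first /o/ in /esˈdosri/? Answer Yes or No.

/o/ (between /d/ and /s/): rule 3 targets it, but not in an unstressed syllable → unchanged [o].
The actual realization is [o], which matches [o].

Yes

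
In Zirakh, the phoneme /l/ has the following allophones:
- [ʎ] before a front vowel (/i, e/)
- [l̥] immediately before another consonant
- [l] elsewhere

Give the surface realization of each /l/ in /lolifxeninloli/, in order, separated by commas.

Occurrence 1 (position 1): no conditioning environment matches → elsewhere allophone [l].
Occurrence 2 (position 3): before a front vowel (/i, e/) → [ʎ].
Occurrence 3 (position 11): no conditioning environment matches → elsewhere allophone [l].
Occurrence 4 (position 13): before a front vowel (/i, e/) → [ʎ].

[l], [ʎ], [l], [ʎ]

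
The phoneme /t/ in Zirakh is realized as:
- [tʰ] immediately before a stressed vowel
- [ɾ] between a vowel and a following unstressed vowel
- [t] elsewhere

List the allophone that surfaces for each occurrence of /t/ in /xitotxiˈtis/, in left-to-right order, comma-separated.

[ɾ], [t], [tʰ]

Occurrence 1 (position 3): between a vowel and an unstressed vowel → [ɾ].
Occurrence 2 (position 5): no conditioning environment matches → elsewhere allophone [t].
Occurrence 3 (position 8): immediately before a stressed vowel → [tʰ].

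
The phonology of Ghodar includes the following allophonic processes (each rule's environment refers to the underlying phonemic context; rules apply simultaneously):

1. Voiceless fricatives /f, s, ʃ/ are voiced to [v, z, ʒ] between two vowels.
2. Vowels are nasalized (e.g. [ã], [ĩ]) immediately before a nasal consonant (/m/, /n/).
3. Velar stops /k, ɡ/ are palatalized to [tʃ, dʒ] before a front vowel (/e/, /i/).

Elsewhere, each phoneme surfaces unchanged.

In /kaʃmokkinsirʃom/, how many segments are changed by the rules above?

Segments that undergo a rule: /k/ → [tʃ] (rule 3); /i/ → [ĩ] (rule 2); /o/ → [õ] (rule 2).
All other segments surface unchanged.

3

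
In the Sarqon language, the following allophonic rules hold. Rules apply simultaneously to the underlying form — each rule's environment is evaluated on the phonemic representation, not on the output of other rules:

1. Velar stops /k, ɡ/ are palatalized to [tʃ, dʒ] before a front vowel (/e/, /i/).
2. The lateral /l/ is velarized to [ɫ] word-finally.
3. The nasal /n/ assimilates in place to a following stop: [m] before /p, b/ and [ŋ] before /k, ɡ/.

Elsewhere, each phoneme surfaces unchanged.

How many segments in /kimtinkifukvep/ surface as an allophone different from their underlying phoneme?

Segments that undergo a rule: /k/ → [tʃ] (rule 1); /n/ → [ŋ] (rule 3); /k/ → [tʃ] (rule 1).
All other segments surface unchanged.

3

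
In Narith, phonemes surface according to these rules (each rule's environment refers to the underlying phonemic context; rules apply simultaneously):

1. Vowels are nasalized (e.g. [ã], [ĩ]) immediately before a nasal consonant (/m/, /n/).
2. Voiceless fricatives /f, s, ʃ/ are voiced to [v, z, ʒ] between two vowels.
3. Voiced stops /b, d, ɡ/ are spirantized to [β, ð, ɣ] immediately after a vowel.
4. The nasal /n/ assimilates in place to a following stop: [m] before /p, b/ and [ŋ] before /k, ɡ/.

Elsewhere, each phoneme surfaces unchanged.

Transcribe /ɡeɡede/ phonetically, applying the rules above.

/ɡ/ (word-initial): rule 3 targets it, but not immediately after a vowel → unchanged [ɡ].
/e/ (between /ɡ/ and /ɡ/) fails the environment for rule 1, so it stays [e].
/ɡ/ — between /e/ and /e/, immediately after a vowel — surfaces as [ɣ] (rule 3).
/e/ (between /ɡ/ and /d/) is in the target of rule 1 but the environment (before a nasal consonant) is not met → [e].
/d/ — between /e/ and /e/, immediately after a vowel — surfaces as [ð] (rule 3).
/e/ (word-final): rule 1 targets it, but not before a nasal consonant → unchanged [e].

[ɡeɣeðe]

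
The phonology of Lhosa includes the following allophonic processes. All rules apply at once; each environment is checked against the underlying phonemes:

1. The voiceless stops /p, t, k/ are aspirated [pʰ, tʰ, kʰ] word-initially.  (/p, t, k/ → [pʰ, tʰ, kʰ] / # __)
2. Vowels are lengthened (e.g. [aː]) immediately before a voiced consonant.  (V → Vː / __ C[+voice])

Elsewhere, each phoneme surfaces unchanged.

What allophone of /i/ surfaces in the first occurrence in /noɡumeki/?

/i/ (word-final) fails the environment for rule 2, so it stays [i].

[i]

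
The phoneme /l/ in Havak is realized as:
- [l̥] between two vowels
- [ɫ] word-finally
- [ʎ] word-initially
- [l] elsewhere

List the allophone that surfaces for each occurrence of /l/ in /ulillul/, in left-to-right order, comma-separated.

Occurrence 1 (position 2): between two vowels → [l̥].
Occurrence 2 (position 4): no conditioning environment matches → elsewhere allophone [l].
Occurrence 3 (position 5): no conditioning environment matches → elsewhere allophone [l].
Occurrence 4 (position 7): word-finally → [ɫ].

[l̥], [l], [l], [ɫ]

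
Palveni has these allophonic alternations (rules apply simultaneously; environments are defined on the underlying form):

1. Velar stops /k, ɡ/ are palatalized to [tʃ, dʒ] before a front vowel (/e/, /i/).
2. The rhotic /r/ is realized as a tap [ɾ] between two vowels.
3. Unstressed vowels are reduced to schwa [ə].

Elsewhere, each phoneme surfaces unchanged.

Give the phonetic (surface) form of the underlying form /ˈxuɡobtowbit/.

[ˈxuɡəbtəwbət]

/x/ (word-initial): no rule targets it → [x].
/u/ (between /x/ and /ɡ/) fails the environment for rule 3, so it stays [u].
/ɡ/ — between /u/ and /o/; rule 1 does not apply here → [ɡ].
/o/ (between /ɡ/ and /b/): in an unstressed syllable, so rule 3 applies → [ə].
/b/ stays [b].
/t/ (between /b/ and /o/): no rule targets it → [t].
/o/ (between /t/ and /w/) occurs in an unstressed syllable → [ə] by rule 3.
/w/ (between /o/ and /b/) is unaffected → [w].
/b/ (between /w/ and /i/) is unaffected → [b].
/i/ meets the environment for rule 3 (in an unstressed syllable) → [ə].
/t/ (word-final): no rule targets it → [t].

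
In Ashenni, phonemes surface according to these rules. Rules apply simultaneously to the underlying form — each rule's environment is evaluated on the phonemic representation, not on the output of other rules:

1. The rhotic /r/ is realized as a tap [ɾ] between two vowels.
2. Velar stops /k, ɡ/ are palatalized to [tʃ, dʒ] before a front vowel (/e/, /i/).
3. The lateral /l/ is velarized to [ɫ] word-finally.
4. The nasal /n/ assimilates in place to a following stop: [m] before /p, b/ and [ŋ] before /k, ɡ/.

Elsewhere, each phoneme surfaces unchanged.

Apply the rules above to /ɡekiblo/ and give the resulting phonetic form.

[dʒetʃiblo]

/ɡ/ — word-initial, before a front vowel — surfaces as [dʒ] (rule 2).
Rule 2 applies to /k/ (between /e/ and /i/: before a front vowel) → [tʃ].
/l/ (between /b/ and /o/): rule 3 targets it, but not word-finally → unchanged [l].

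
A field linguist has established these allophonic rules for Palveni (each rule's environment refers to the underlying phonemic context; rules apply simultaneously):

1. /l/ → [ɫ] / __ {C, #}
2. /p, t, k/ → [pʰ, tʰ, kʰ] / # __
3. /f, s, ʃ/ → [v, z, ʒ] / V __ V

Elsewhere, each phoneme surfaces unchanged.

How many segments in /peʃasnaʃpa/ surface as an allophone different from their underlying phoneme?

Segments that undergo a rule: /p/ → [pʰ] (rule 2); /ʃ/ → [ʒ] (rule 3).
All other segments surface unchanged.

2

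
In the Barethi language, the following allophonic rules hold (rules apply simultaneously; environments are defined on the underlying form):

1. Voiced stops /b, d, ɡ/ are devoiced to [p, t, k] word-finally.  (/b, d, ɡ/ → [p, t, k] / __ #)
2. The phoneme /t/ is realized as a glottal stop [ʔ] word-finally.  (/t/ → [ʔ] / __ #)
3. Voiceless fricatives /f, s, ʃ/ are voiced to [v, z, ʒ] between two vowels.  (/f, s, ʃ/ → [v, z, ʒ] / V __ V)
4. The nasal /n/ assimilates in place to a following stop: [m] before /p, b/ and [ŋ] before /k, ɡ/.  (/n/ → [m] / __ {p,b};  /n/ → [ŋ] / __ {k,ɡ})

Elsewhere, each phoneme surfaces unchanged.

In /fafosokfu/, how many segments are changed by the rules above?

Segments that undergo a rule: /f/ → [v] (rule 3); /s/ → [z] (rule 3).
All other segments surface unchanged.

2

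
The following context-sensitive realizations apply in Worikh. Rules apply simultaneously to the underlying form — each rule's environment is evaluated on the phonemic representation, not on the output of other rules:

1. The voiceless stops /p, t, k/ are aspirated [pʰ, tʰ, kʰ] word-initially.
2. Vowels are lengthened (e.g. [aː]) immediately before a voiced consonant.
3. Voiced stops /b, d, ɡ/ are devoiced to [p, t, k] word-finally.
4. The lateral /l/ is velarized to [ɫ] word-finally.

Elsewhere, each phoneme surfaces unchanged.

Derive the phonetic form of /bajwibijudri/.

/b/ (word-initial): rule 3 targets it, but not word-finally → unchanged [b].
Rule 2 applies to /a/ (between /b/ and /j/: before a voiced consonant) → [aː].
/j/ — not in any rule's target class → [j].
/w/ (between /j/ and /i/) is unaffected → [w].
/i/ (between /w/ and /b/): before a voiced consonant, so rule 2 applies → [iː].
/b/ — between /i/ and /i/; rule 3 does not apply here → [b].
/i/ meets the environment for rule 2 (before a voiced consonant) → [iː].
/j/ — not in any rule's target class → [j].
/u/ meets the environment for rule 2 (before a voiced consonant) → [uː].
/d/ (between /u/ and /r/): rule 3 targets it, but not word-finally → unchanged [d].
/r/ (between /d/ and /i/): no rule targets it → [r].
/i/ (word-final): rule 2 targets it, but not before a voiced consonant → unchanged [i].

[baːjwiːbiːjuːdri]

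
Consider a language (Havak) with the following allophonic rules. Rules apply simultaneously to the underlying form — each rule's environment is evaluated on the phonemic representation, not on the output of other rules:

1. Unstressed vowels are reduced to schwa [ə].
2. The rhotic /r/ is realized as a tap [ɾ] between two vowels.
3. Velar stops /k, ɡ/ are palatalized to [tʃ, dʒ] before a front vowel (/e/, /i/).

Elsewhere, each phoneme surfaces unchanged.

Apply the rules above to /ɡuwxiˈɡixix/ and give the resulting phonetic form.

[ɡəwxəˈdʒixəx]

/ɡ/ (word-initial) fails the environment for rule 3, so it stays [ɡ].
Rule 1 applies to /u/ (between /ɡ/ and /w/: in an unstressed syllable) → [ə].
/w/ (between /u/ and /x/) is unaffected → [w].
/x/ (between /w/ and /i/): no rule targets it → [x].
/i/ meets the environment for rule 1 (in an unstressed syllable) → [ə].
/ɡ/ (between /i/ and /i/) occurs before a front vowel → [dʒ] by rule 3.
/i/ (between /ɡ/ and /x/) fails the environment for rule 1, so it stays [i].
/x/ (between /i/ and /i/): no rule targets it → [x].
/i/ (between /x/ and /x/): in an unstressed syllable, so rule 1 applies → [ə].
/x/ stays [x].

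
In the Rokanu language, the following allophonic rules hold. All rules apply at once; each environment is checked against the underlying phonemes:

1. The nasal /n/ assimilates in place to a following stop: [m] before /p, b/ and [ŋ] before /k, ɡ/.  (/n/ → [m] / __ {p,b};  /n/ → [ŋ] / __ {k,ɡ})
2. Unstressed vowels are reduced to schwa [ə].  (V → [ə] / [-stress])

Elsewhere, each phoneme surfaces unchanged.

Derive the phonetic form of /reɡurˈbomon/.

/r/ — not in any rule's target class → [r].
/e/ meets the environment for rule 2 (in an unstressed syllable) → [ə].
/ɡ/ (between /e/ and /u/): no rule targets it → [ɡ].
Rule 2 applies to /u/ (between /ɡ/ and /r/: in an unstressed syllable) → [ə].
/r/ stays [r].
/b/ — not in any rule's target class → [b].
/o/ (between /b/ and /m/) is in the target of rule 2 but the environment (in an unstressed syllable) is not met → [o].
/m/ stays [m].
/o/ — between /m/ and /n/, in an unstressed syllable — surfaces as [ə] (rule 2).
/n/ — word-final; rule 1 does not apply here → [n].

[rəɡərˈbomən]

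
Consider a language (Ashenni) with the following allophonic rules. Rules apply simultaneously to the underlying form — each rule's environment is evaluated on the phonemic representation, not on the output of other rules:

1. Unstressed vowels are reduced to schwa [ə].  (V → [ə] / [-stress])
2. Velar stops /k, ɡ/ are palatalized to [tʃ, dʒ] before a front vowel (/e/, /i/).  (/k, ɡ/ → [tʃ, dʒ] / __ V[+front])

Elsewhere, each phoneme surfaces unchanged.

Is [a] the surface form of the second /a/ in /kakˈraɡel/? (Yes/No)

Yes

/a/ (between /r/ and /ɡ/): rule 1 targets it, but not in an unstressed syllable → unchanged [a].
The actual realization is [a], which matches [a].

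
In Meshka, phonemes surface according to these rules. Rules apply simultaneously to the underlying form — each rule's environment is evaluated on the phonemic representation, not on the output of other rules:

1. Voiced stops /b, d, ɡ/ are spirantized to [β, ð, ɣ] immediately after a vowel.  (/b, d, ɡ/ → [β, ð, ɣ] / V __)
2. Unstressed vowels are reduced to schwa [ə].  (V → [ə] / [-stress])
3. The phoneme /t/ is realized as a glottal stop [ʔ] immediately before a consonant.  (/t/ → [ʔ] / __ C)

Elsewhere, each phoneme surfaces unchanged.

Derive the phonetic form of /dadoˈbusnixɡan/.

/d/ — word-initial; rule 1 does not apply here → [d].
/a/ (between /d/ and /d/): in an unstressed syllable, so rule 2 applies → [ə].
Rule 1 applies to /d/ (between /a/ and /o/: immediately after a vowel) → [ð].
Rule 2 applies to /o/ (between /d/ and /b/: in an unstressed syllable) → [ə].
/b/ (between /o/ and /u/) occurs immediately after a vowel → [β] by rule 1.
/u/ (between /b/ and /s/) fails the environment for rule 2, so it stays [u].
/s/ stays [s].
/n/ (between /s/ and /i/): no rule targets it → [n].
/i/ (between /n/ and /x/): in an unstressed syllable, so rule 2 applies → [ə].
/x/ (between /i/ and /ɡ/) is unaffected → [x].
/ɡ/ (between /x/ and /a/): rule 1 targets it, but not immediately after a vowel → unchanged [ɡ].
Rule 2 applies to /a/ (between /ɡ/ and /n/: in an unstressed syllable) → [ə].
/n/ stays [n].

[dəðəˈβusnəxɡən]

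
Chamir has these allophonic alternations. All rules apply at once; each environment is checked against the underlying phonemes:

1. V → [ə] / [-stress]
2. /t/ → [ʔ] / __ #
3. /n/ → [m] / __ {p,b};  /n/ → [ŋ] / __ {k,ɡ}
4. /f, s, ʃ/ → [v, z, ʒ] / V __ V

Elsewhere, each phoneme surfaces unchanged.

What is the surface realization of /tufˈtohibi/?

/t/ (word-initial) fails the environment for rule 2, so it stays [t].
Rule 1 applies to /u/ (between /t/ and /f/: in an unstressed syllable) → [ə].
/f/ (between /u/ and /t/) fails the environment for rule 4, so it stays [f].
/t/ — between /f/ and /o/; rule 2 does not apply here → [t].
/o/ (between /t/ and /h/) is in the target of rule 1 but the environment (in an unstressed syllable) is not met → [o].
/h/ — not in any rule's target class → [h].
/i/ (between /h/ and /b/): in an unstressed syllable, so rule 1 applies → [ə].
/b/ stays [b].
/i/ (word-final): in an unstressed syllable, so rule 1 applies → [ə].

[təfˈtohəbə]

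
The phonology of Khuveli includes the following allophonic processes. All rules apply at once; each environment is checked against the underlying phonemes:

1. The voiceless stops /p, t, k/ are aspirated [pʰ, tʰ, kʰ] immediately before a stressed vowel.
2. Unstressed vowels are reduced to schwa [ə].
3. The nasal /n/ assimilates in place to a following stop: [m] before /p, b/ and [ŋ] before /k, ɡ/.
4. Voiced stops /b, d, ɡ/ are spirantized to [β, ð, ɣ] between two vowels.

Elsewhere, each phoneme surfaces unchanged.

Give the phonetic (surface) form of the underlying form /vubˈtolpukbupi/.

[vəbˈtʰolpəkbəpə]

/v/ (word-initial): no rule targets it → [v].
/u/ — between /v/ and /b/, in an unstressed syllable — surfaces as [ə] (rule 2).
/b/ (between /u/ and /t/): rule 4 targets it, but not between two vowels → unchanged [b].
/t/ (between /b/ and /o/): immediately before a stressed vowel, so rule 1 applies → [tʰ].
/o/ (between /t/ and /l/) fails the environment for rule 2, so it stays [o].
/l/ (between /o/ and /p/) is unaffected → [l].
/p/ — between /l/ and /u/; rule 1 does not apply here → [p].
/u/ meets the environment for rule 2 (in an unstressed syllable) → [ə].
/k/ (between /u/ and /b/) is in the target of rule 1 but the environment (immediately before a stressed vowel) is not met → [k].
/b/ — between /k/ and /u/; rule 4 does not apply here → [b].
/u/ — between /b/ and /p/, in an unstressed syllable — surfaces as [ə] (rule 2).
/p/ (between /u/ and /i/) fails the environment for rule 1, so it stays [p].
Rule 2 applies to /i/ (word-final: in an unstressed syllable) → [ə].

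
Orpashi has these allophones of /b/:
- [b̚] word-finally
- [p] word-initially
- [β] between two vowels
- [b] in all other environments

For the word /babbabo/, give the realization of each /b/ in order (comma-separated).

Occurrence 1 (position 1): word-initially → [p].
Occurrence 2 (position 3): no conditioning environment matches → elsewhere allophone [b].
Occurrence 3 (position 4): no conditioning environment matches → elsewhere allophone [b].
Occurrence 4 (position 6): between two vowels → [β].

[p], [b], [b], [β]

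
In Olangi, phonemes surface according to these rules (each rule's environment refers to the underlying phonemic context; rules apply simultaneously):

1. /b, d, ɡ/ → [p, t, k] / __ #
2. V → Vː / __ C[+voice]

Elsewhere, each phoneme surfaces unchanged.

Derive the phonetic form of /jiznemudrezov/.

/j/ stays [j].
/i/ meets the environment for rule 2 (before a voiced consonant) → [iː].
/z/ (between /i/ and /n/) is unaffected → [z].
/n/ — not in any rule's target class → [n].
Rule 2 applies to /e/ (between /n/ and /m/: before a voiced consonant) → [eː].
/m/ (between /e/ and /u/): no rule targets it → [m].
/u/ (between /m/ and /d/) occurs before a voiced consonant → [uː] by rule 2.
/d/ (between /u/ and /r/): rule 1 targets it, but not word-finally → unchanged [d].
/r/ (between /d/ and /e/) is unaffected → [r].
/e/ meets the environment for rule 2 (before a voiced consonant) → [eː].
/z/ — not in any rule's target class → [z].
/o/ (between /z/ and /v/) occurs before a voiced consonant → [oː] by rule 2.
/v/ (word-final): no rule targets it → [v].

[jiːzneːmuːdreːzoːv]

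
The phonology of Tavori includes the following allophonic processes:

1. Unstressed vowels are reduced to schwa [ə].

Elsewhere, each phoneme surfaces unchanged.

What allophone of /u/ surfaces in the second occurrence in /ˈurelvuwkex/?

/u/ (between /v/ and /w/): in an unstressed syllable, so rule 1 applies → [ə].

[ə]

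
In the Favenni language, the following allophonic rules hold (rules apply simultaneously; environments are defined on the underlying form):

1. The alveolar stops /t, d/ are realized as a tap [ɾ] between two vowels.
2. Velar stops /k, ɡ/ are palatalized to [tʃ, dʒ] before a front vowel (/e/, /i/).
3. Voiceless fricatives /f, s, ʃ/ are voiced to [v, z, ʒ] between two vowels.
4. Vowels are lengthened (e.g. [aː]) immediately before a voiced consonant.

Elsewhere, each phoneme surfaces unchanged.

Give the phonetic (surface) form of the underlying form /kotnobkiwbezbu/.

[kotnoːbtʃiːwbeːzbu]

/k/ (word-initial): rule 2 targets it, but not before a front vowel → unchanged [k].
/o/ (between /k/ and /t/) is in the target of rule 4 but the environment (before a voiced consonant) is not met → [o].
/t/ (between /o/ and /n/) is in the target of rule 1 but the environment (between two vowels) is not met → [t].
/o/ (between /n/ and /b/): before a voiced consonant, so rule 4 applies → [oː].
Rule 2 applies to /k/ (between /b/ and /i/: before a front vowel) → [tʃ].
/i/ (between /k/ and /w/): before a voiced consonant, so rule 4 applies → [iː].
/e/ meets the environment for rule 4 (before a voiced consonant) → [eː].
/u/ (word-final): rule 4 targets it, but not before a voiced consonant → unchanged [u].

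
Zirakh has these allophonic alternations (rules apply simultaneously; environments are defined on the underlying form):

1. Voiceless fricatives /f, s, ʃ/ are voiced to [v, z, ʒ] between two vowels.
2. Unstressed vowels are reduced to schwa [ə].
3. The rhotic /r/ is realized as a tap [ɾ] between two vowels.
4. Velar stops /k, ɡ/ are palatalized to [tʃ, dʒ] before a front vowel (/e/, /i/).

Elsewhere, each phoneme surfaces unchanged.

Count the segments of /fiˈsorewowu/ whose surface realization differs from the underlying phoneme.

Segments that undergo a rule: /i/ → [ə] (rule 2); /s/ → [z] (rule 1); /r/ → [ɾ] (rule 3); /e/ → [ə] (rule 2); /o/ → [ə] (rule 2); /u/ → [ə] (rule 2).
All other segments surface unchanged.

6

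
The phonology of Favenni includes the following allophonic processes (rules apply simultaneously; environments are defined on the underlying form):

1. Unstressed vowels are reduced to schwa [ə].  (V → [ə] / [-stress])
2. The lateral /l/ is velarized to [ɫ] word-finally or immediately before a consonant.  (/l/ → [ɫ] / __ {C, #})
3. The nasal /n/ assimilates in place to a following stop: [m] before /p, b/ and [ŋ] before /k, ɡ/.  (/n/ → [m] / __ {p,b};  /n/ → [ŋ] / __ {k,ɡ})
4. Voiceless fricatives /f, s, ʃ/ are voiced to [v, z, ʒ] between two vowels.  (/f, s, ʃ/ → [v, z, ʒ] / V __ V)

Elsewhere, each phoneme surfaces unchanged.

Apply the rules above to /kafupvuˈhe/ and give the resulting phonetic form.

/k/ (word-initial) is unaffected → [k].
Rule 1 applies to /a/ (between /k/ and /f/: in an unstressed syllable) → [ə].
/f/ meets the environment for rule 4 (between two vowels) → [v].
/u/ — between /f/ and /p/, in an unstressed syllable — surfaces as [ə] (rule 1).
/p/ stays [p].
/v/ (between /p/ and /u/) is unaffected → [v].
Rule 1 applies to /u/ (between /v/ and /h/: in an unstressed syllable) → [ə].
/h/ (between /u/ and /e/): no rule targets it → [h].
/e/ — word-final; rule 1 does not apply here → [e].

[kəvəpvəˈhe]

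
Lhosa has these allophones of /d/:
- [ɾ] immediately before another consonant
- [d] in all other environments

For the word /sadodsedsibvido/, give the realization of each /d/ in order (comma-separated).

Occurrence 1 (position 3): no conditioning environment matches → elsewhere allophone [d].
Occurrence 2 (position 5): immediately before another consonant → [ɾ].
Occurrence 3 (position 8): immediately before another consonant → [ɾ].
Occurrence 4 (position 14): no conditioning environment matches → elsewhere allophone [d].

[d], [ɾ], [ɾ], [d]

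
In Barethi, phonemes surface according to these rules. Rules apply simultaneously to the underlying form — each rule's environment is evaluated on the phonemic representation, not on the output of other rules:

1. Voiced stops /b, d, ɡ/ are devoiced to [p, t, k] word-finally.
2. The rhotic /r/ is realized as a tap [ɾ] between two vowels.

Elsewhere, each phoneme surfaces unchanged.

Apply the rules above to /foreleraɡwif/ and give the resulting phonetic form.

[foɾeleɾaɡwif]

/f/ (word-initial): no rule targets it → [f].
/o/ (between /f/ and /r/): no rule targets it → [o].
/r/ meets the environment for rule 2 (between two vowels) → [ɾ].
/e/ (between /r/ and /l/): no rule targets it → [e].
/l/ — not in any rule's target class → [l].
/e/ stays [e].
/r/ meets the environment for rule 2 (between two vowels) → [ɾ].
/a/ stays [a].
/ɡ/ (between /a/ and /w/) fails the environment for rule 1, so it stays [ɡ].
/w/ stays [w].
/i/ stays [i].
/f/ (word-final): no rule targets it → [f].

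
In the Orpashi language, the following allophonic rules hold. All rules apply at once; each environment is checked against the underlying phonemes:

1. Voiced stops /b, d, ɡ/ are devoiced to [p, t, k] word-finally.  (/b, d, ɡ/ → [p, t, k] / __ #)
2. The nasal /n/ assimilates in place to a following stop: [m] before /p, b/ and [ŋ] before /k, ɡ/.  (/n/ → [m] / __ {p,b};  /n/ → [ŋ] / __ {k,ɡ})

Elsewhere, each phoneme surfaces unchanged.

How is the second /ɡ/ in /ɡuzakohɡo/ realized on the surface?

/ɡ/ — between /h/ and /o/; rule 1 does not apply here → [ɡ].

[ɡ]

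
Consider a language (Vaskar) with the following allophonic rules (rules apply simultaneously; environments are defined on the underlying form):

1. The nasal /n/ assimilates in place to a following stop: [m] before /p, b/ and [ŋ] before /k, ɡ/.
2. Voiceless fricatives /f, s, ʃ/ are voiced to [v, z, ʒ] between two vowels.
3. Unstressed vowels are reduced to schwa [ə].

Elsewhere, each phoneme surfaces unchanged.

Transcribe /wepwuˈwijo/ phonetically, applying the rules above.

[wəpwəˈwijə]

/e/ (between /w/ and /p/): in an unstressed syllable, so rule 3 applies → [ə].
/u/ — between /w/ and /w/, in an unstressed syllable — surfaces as [ə] (rule 3).
/i/ (between /w/ and /j/) is in the target of rule 3 but the environment (in an unstressed syllable) is not met → [i].
/o/ meets the environment for rule 3 (in an unstressed syllable) → [ə].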